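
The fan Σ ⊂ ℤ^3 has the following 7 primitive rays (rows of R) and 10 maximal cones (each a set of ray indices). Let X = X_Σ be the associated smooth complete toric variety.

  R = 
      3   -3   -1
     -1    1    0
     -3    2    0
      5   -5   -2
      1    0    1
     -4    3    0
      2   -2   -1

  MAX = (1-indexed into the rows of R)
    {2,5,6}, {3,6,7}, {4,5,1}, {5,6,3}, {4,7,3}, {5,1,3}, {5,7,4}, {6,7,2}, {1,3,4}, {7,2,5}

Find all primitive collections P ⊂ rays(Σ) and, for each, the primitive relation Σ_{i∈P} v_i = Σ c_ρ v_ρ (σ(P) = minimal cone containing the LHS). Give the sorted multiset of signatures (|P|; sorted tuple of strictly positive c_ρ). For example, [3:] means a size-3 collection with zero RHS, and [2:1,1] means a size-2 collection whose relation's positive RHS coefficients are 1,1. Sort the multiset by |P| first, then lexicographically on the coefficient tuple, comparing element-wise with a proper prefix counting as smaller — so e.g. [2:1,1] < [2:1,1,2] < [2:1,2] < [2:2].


Minimal non-faces — 9 found among 7 rays, 10 max cones:

  P={1,2}:  v_{1} + v_{2} = v_{7}  ⟹  sig = [2:1]
  P={1,7}:  v_{1} + v_{7} = v_{4}  ⟹  sig = [2:1]
  P={2,3}:  v_{2} + v_{3} = v_{6}  ⟹  sig = [2:1]
  P={1,6}:  v_{1} + v_{6} = v_{3} + v_{7}  ⟹  sig = [2:1,1]
  P={4,6}:  v_{4} + v_{6} = v_{3} + 2·v_{7}  ⟹  sig = [2:1,2]
  P={2,4}:  v_{2} + v_{4} = 2·v_{7}  ⟹  sig = [2:2]
  P={3,5,7}:  v_{3} + v_{5} + v_{7} = 0  ⟹  sig = [3:]
  P={3,4,5}:  v_{3} + v_{4} + v_{5} = v_{1}  ⟹  sig = [3:1]
  P={5,6,7}:  v_{5} + v_{6} + v_{7} = v_{2}  ⟹  sig = [3:1]

Sorted signature multiset PRS(X):
[[2:1], [2:1], [2:1], [2:1,1], [2:1,2], [2:2], [3:], [3:1], [3:1]]


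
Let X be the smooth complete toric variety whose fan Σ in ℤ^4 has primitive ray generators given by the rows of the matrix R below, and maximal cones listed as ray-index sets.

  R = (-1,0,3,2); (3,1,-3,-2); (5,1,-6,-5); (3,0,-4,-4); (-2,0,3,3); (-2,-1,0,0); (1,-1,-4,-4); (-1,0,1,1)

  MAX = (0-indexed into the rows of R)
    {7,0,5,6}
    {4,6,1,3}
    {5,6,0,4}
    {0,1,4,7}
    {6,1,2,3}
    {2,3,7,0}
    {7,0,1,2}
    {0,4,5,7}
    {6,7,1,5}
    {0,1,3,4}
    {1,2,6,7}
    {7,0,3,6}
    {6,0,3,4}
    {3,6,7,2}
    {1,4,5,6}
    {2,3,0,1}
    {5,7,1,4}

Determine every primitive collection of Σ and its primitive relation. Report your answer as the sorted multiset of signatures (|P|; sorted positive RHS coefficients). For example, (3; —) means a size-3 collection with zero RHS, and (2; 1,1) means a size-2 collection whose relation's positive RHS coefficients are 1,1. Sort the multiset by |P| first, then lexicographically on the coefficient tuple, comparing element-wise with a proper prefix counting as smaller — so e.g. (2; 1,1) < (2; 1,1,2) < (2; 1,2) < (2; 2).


|primitive collections| = 9. Relations:

  {2,4}:  v_{2} + v_{4} = v_{1}  →  sig = (2; 1)
  {3,5}:  v_{3} + v_{5} = v_{6}  →  sig = (2; 1)
  {2,5}:  v_{2} + v_{5} = v_{1} + v_{6} + v_{7}  →  sig = (2; 1,1,1)
  {0,1,5}:  v_{0} + v_{1} + v_{5} = 0  →  sig = (3; —)
  {3,4,7}:  v_{3} + v_{4} + v_{7} = 0  →  sig = (3; —)
  {0,1,6}:  v_{0} + v_{1} + v_{6} = v_{3}  →  sig = (3; 1)
  {1,3,7}:  v_{1} + v_{3} + v_{7} = v_{2}  →  sig = (3; 1)
  {4,6,7}:  v_{4} + v_{6} + v_{7} = v_{5}  →  sig = (3; 1)
  {0,2,6}:  v_{0} + v_{2} + v_{6} = 2·v_{3} + v_{7}  →  sig = (3; 1,2)

Hence PRS(X_Σ) =
    |P|=2: 3 collections, coeffs (1), (1), (1,1,1)
    |P|=3: 6 collections, coeffs (), (), (1), (1), (1), (1,2)


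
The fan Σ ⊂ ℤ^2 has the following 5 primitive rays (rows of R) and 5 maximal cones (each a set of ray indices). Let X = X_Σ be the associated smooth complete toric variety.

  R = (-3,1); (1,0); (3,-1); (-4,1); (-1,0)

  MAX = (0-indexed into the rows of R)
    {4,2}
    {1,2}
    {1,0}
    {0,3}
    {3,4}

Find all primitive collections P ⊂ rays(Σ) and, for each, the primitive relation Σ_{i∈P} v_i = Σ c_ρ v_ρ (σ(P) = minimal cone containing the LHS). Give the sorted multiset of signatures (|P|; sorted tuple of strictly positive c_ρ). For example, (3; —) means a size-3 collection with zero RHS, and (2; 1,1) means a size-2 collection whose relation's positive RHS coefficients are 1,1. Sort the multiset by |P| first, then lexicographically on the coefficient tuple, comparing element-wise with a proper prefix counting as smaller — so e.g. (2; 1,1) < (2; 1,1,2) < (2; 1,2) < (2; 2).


5 collections generate NE(X_Σ); each relation:

  P = {0,2}:  v_{0} + v_{2} = 0 ; sig = (2; —)
  P = {1,4}:  v_{1} + v_{4} = 0 ; sig = (2; —)
  P = {0,4}:  v_{0} + v_{4} = v_{3} ; sig = (2; 1)
  P = {1,3}:  v_{1} + v_{3} = v_{0} ; sig = (2; 1)
  P = {2,3}:  v_{2} + v_{3} = v_{4} ; sig = (2; 1)

Hence PRS(X_Σ) =
    (2; —)
    (2; —)
    (2; 1)
    (2; 1)
    (2; 1)


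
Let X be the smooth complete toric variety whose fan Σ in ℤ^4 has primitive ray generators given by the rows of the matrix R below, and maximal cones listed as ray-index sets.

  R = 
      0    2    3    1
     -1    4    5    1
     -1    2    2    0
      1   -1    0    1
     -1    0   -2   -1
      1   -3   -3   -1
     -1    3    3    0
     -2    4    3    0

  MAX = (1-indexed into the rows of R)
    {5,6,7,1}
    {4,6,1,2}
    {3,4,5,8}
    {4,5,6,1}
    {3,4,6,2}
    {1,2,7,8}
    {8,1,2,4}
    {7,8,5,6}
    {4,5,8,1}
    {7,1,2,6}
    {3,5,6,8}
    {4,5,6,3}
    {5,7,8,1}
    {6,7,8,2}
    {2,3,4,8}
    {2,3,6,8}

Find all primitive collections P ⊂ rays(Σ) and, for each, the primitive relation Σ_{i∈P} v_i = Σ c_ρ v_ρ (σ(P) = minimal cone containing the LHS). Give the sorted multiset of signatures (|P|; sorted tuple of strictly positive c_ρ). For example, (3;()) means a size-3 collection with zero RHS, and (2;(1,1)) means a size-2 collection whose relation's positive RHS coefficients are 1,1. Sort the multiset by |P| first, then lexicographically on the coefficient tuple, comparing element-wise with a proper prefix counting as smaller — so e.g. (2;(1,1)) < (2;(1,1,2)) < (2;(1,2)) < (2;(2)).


6 minimal non-faces of Δ(Σ) (on 8 rays):

  • {1,3}:  v_{1} + v_{3} = v_{2} — sig = (2;(1))
  • {2,5}:  v_{2} + v_{5} = v_{8} — sig = (2;(1))
  • {4,7}:  v_{4} + v_{7} = v_{1} — sig = (2;(1))
  • {3,7}:  v_{3} + v_{7} = v_{2} + v_{6} + v_{8} — sig = (2;(1,1,1))
  • {4,6,8}:  v_{4} + v_{6} + v_{8} = 0 — sig = (3;())
  • {1,6,8}:  v_{1} + v_{6} + v_{8} = v_{7} — sig = (3;(1))

so the primitive-relation signature multiset is
    (2;(1))
    (2;(1))
    (2;(1))
    (2;(1,1,1))
    (3;())
    (3;(1))


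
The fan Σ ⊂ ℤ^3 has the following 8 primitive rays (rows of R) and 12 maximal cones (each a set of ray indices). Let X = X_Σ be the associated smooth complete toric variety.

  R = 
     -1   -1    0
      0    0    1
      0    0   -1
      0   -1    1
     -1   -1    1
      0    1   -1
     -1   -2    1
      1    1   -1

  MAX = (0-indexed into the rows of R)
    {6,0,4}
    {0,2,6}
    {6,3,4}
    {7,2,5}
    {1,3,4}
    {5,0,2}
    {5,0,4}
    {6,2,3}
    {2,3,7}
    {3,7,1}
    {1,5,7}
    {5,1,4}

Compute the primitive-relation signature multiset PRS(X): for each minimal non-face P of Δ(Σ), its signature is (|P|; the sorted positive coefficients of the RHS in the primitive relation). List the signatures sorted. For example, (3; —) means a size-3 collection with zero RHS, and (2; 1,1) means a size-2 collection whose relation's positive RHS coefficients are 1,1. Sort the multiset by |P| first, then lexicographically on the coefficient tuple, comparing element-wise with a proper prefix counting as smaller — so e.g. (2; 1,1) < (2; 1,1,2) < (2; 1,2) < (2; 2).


Minimal non-faces — 10 found among 8 rays, 12 max cones:

  P={1,2}:  v_{1} + v_{2} = 0 ; sig = (2; —)
  P={3,5}:  v_{3} + v_{5} = 0 ; sig = (2; —)
  P={4,7}:  v_{4} + v_{7} = 0 ; sig = (2; —)
  P={0,1}:  v_{0} + v_{1} = v_{4} ; sig = (2; 1)
  P={0,3}:  v_{0} + v_{3} = v_{6} ; sig = (2; 1)
  P={0,7}:  v_{0} + v_{7} = v_{2} ; sig = (2; 1)
  P={2,4}:  v_{2} + v_{4} = v_{0} ; sig = (2; 1)
  P={5,6}:  v_{5} + v_{6} = v_{0} ; sig = (2; 1)
  P={1,6}:  v_{1} + v_{6} = v_{3} + v_{4} ; sig = (2; 1,1)
  P={6,7}:  v_{6} + v_{7} = v_{2} + v_{3} ; sig = (2; 1,1)

Signatures (|P|; sorted positive RHS coefficients), sorted:
{ (2; —) ×3,  (2; 1) ×5,  (2; 1,1) ×2 }


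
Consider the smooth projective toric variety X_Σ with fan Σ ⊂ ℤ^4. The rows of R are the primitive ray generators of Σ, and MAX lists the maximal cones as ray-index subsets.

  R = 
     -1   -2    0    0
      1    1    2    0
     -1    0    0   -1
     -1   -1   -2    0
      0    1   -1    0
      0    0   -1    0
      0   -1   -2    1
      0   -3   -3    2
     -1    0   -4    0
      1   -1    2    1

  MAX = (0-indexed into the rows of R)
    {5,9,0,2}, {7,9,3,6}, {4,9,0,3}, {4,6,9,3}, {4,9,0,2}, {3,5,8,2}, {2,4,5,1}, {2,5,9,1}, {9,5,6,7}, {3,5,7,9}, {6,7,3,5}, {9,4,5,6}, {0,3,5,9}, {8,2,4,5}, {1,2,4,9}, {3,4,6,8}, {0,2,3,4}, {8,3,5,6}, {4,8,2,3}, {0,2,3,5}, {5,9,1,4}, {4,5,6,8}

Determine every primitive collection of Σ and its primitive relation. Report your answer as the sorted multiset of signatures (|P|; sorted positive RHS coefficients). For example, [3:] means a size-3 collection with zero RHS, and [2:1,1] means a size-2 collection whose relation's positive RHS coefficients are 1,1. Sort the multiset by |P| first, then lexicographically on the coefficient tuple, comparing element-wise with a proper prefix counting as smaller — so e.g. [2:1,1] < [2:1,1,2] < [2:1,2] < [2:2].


18 minimal non-faces of Δ(Σ) (on 10 rays):

  • {1,3}:  v_{1} + v_{3} = 0  ⇒ sig = [2:]
  • {2,6}:  v_{2} + v_{6} = v_{3}  ⇒ sig = [2:1]
  • {8,9}:  v_{8} + v_{9} = v_{6}  ⇒ sig = [2:1]
  • {0,1}:  v_{0} + v_{1} = v_{2} + v_{9}  ⇒ sig = [2:1,1]
  • {1,8}:  v_{1} + v_{8} = v_{4} + v_{5}  ⇒ sig = [2:1,1]
  • {1,6}:  v_{1} + v_{6} = v_{4} + v_{5} + v_{9}  ⇒ sig = [2:1,1,1]
  • {1,7}:  v_{1} + v_{7} = v_{5} + v_{6} + v_{9}  ⇒ sig = [2:1,1,1]
  • {2,7}:  v_{2} + v_{7} = 2·v_{3} + v_{5} + v_{9}  ⇒ sig = [2:1,1,2]
  • {7,8}:  v_{7} + v_{8} = v_{3} + v_{5} + 2·v_{6}  ⇒ sig = [2:1,1,2]
  • {0,6}:  v_{0} + v_{6} = 2·v_{3} + v_{9}  ⇒ sig = [2:1,2]
  • {0,7}:  v_{0} + v_{7} = 3·v_{3} + v_{5} + 2·v_{9}  ⇒ sig = [2:1,2,3]
  • {0,8}:  v_{0} + v_{8} = 2·v_{3}  ⇒ sig = [2:2]
  • {4,7}:  v_{4} + v_{7} = 2·v_{6}  ⇒ sig = [2:2]
  • {0,4,5}:  v_{0} + v_{4} + v_{5} = v_{3}  ⇒ sig = [3:1]
  • {2,3,9}:  v_{2} + v_{3} + v_{9} = v_{0}  ⇒ sig = [3:1]
  • {3,4,5}:  v_{3} + v_{4} + v_{5} = v_{8}  ⇒ sig = [3:1]
  • {2,4,5,9}:  v_{2} + v_{4} + v_{5} + v_{9} = 0  ⇒ sig = [4:]
  • {3,5,6,9}:  v_{3} + v_{5} + v_{6} + v_{9} = v_{7}  ⇒ sig = [4:1]

so the primitive-relation signature multiset is
    [2:]
    [2:1]
    [2:1]
    [2:1,1]
    [2:1,1]
    [2:1,1,1]
    [2:1,1,1]
    [2:1,1,2]
    [2:1,1,2]
    [2:1,2]
    [2:1,2,3]
    [2:2]
    [2:2]
    [3:1]
    [3:1]
    [3:1]
    [4:]
    [4:1]


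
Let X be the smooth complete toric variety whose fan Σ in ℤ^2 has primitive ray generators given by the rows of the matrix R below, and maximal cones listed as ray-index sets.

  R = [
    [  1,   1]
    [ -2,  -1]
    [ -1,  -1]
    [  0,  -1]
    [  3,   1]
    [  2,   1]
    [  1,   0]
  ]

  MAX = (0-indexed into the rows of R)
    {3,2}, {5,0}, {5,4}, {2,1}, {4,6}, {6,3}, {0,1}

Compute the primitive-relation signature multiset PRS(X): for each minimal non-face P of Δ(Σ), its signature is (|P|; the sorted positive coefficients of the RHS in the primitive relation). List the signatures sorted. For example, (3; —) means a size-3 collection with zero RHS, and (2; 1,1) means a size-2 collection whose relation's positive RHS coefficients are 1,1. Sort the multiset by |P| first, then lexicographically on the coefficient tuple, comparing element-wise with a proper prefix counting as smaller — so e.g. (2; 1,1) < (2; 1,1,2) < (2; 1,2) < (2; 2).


14 collections generate NE(X_Σ); each relation:

  P={0,2}:  v_{0} + v_{2} = 0  so sig = (2; —)
  P={1,5}:  v_{1} + v_{5} = 0  so sig = (2; —)
  P={0,3}:  v_{0} + v_{3} = v_{6}  so sig = (2; 1)
  P={0,6}:  v_{0} + v_{6} = v_{5}  so sig = (2; 1)
  P={1,4}:  v_{1} + v_{4} = v_{6}  so sig = (2; 1)
  P={1,6}:  v_{1} + v_{6} = v_{2}  so sig = (2; 1)
  P={2,5}:  v_{2} + v_{5} = v_{6}  so sig = (2; 1)
  P={2,6}:  v_{2} + v_{6} = v_{3}  so sig = (2; 1)
  P={5,6}:  v_{5} + v_{6} = v_{4}  so sig = (2; 1)
  P={0,4}:  v_{0} + v_{4} = 2·v_{5}  so sig = (2; 2)
  P={1,3}:  v_{1} + v_{3} = 2·v_{2}  so sig = (2; 2)
  P={2,4}:  v_{2} + v_{4} = 2·v_{6}  so sig = (2; 2)
  P={3,5}:  v_{3} + v_{5} = 2·v_{6}  so sig = (2; 2)
  P={3,4}:  v_{3} + v_{4} = 3·v_{6}  so sig = (2; 3)

Signatures (|P|; sorted positive RHS coefficients), sorted:
{ (2; —) ×2,  (2; 1) ×7,  (2; 2) ×4,  (2; 3) }


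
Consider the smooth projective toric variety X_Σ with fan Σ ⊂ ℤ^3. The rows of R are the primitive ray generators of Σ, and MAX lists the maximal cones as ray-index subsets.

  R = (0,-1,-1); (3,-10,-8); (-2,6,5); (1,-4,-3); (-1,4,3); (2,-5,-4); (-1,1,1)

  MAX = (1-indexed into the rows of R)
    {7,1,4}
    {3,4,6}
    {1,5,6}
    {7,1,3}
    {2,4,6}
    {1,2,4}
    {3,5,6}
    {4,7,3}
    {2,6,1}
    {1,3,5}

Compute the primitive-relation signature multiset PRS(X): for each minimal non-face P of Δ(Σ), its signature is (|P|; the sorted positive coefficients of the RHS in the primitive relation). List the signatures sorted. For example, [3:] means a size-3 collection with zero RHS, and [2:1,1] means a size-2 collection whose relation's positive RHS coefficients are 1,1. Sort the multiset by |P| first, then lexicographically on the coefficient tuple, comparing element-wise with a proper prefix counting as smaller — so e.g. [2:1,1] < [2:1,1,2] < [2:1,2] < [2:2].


9 minimal non-faces of Δ(Σ) (on 7 rays):

  {4,5}:  v_{4} + v_{5} = 0  so sig = [2:]
  {2,3}:  v_{2} + v_{3} = v_{4}  so sig = [2:1]
  {6,7}:  v_{6} + v_{7} = v_{4}  so sig = [2:1]
  {2,5}:  v_{2} + v_{5} = v_{1} + v_{6}  so sig = [2:1,1]
  {5,7}:  v_{5} + v_{7} = v_{1} + v_{3}  so sig = [2:1,1]
  {2,7}:  v_{2} + v_{7} = v_{1} + 2·v_{4}  so sig = [2:1,2]
  {1,3,6}:  v_{1} + v_{3} + v_{6} = 0  so sig = [3:]
  {1,3,4}:  v_{1} + v_{3} + v_{4} = v_{7}  so sig = [3:1]
  {1,4,6}:  v_{1} + v_{4} + v_{6} = v_{2}  so sig = [3:1]

so the primitive-relation signature multiset is
    [2:]
    [2:1]
    [2:1]
    [2:1,1]
    [2:1,1]
    [2:1,2]
    [3:]
    [3:1]
    [3:1]


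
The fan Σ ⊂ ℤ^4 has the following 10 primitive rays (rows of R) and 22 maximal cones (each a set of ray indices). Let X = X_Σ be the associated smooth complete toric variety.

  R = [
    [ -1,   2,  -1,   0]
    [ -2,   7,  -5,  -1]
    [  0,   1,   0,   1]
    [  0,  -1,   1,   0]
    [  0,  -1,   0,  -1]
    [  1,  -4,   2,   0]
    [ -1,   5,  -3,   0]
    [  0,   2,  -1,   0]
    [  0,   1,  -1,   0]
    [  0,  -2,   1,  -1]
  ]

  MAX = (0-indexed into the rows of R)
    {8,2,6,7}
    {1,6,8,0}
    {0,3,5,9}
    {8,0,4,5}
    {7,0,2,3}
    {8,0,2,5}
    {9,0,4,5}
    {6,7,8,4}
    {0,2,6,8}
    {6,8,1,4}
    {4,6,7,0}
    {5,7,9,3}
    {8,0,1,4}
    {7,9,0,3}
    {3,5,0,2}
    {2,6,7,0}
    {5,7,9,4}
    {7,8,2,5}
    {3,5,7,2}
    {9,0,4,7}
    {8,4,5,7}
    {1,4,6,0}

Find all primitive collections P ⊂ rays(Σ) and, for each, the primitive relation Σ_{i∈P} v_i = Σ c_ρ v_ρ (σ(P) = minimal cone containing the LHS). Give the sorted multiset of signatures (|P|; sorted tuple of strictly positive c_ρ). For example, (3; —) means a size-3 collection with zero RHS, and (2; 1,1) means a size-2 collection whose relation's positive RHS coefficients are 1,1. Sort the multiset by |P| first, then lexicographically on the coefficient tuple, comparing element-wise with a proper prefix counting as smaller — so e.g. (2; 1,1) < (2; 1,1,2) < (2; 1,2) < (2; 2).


Δ(Σ) — 10 vertices, 16 min non-faces:

  • {2,4}:  v_{2} + v_{4} = 0  so sig = (2; —)
  • {3,8}:  v_{3} + v_{8} = 0  so sig = (2; —)
  • {2,9}:  v_{2} + v_{9} = v_{3}  so sig = (2; 1)
  • {3,4}:  v_{3} + v_{4} = v_{9}  so sig = (2; 1)
  • {5,6}:  v_{5} + v_{6} = v_{8}  so sig = (2; 1)
  • {8,9}:  v_{8} + v_{9} = v_{4}  so sig = (2; 1)
  • {3,6}:  v_{3} + v_{6} = v_{0} + v_{7}  so sig = (2; 1,1)
  • {1,2}:  v_{1} + v_{2} = v_{0} + v_{6} + v_{8}  so sig = (2; 1,1,1)
  • {1,3}:  v_{1} + v_{3} = v_{0} + v_{4} + v_{6}  so sig = (2; 1,1,1)
  • {6,9}:  v_{6} + v_{9} = v_{0} + v_{4} + v_{7}  so sig = (2; 1,1,1)
  • {1,5}:  v_{1} + v_{5} = v_{0} + v_{4} + 2·v_{8}  so sig = (2; 1,1,2)
  • {1,9}:  v_{1} + v_{9} = v_{0} + 2·v_{4} + v_{6}  so sig = (2; 1,1,2)
  • {1,7}:  v_{1} + v_{7} = v_{4} + 2·v_{6}  so sig = (2; 1,2)
  • {0,5,7}:  v_{0} + v_{5} + v_{7} = 0  so sig = (3; —)
  • {0,7,8}:  v_{0} + v_{7} + v_{8} = v_{6}  so sig = (3; 1)
  • {0,4,6,8}:  v_{0} + v_{4} + v_{6} + v_{8} = v_{1}  so sig = (4; 1)

Sorted signature multiset PRS(X):
{ (2; —) ×2,  (2; 1) ×4,  (2; 1,1),  (2; 1,1,1) ×3,  (2; 1,1,2) ×2,  (2; 1,2),  (3; —),  (3; 1),  (4; 1) }


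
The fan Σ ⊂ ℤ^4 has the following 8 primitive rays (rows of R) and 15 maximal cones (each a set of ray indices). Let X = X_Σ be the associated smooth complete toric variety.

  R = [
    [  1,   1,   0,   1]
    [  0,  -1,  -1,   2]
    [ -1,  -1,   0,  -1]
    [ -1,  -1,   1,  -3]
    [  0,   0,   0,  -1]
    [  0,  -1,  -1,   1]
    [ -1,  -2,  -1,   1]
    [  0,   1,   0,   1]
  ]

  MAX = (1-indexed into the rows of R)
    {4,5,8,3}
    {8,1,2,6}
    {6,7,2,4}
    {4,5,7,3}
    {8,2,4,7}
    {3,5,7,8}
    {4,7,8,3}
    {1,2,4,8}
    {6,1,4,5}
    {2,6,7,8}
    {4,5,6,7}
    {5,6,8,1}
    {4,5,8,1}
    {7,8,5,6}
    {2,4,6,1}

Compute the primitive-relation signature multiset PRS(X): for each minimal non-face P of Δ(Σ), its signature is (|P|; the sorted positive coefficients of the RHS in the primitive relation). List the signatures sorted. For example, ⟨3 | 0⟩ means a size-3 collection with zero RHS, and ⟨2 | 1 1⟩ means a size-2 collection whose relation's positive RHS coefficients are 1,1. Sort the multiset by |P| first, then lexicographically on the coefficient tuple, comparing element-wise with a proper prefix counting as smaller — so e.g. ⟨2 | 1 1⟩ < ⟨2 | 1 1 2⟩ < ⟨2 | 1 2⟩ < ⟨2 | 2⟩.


7 collections generate NE(X_Σ); each relation:

  • {1,3}:  v_{1} + v_{3} = 0  so sig = ⟨2 | 0⟩
  • {1,7}:  v_{1} + v_{7} = v_{2}  so sig = ⟨2 | 1⟩
  • {2,3}:  v_{2} + v_{3} = v_{7}  so sig = ⟨2 | 1⟩
  • {2,5}:  v_{2} + v_{5} = v_{6}  so sig = ⟨2 | 1⟩
  • {3,6}:  v_{3} + v_{6} = v_{5} + v_{7}  so sig = ⟨2 | 1 1⟩
  • {4,6,8}:  v_{4} + v_{6} + v_{8} = v_{3}  so sig = ⟨3 | 1⟩
  • {4,5,7,8}:  v_{4} + v_{5} + v_{7} + v_{8} = 2·v_{3}  so sig = ⟨4 | 2⟩

Sorted signature multiset PRS(X):
    |P|=2: 5 collections, coeffs (), (1), (1), (1), (1,1)
    |P|=3: 1 collection, coeffs (1)
    |P|=4: 1 collection, coeffs (2)


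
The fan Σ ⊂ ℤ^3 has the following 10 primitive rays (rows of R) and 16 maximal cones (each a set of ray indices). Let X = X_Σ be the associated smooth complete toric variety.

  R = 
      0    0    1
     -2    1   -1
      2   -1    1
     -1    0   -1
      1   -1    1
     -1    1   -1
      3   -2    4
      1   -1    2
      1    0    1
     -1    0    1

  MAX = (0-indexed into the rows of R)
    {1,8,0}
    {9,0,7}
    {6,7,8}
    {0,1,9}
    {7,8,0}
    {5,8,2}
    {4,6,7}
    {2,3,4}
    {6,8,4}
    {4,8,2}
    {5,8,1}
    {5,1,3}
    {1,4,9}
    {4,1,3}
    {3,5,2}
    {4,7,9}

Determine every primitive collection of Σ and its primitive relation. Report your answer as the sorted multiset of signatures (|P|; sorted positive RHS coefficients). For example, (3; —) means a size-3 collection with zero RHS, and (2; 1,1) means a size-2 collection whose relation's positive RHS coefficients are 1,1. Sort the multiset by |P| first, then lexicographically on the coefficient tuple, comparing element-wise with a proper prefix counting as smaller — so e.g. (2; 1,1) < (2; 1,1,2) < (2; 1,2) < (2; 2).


|primitive collections| = 23. Relations:

  P = {1,2}:  v_{1} + v_{2} = 0 ; sig = (2; —)
  P = {3,8}:  v_{3} + v_{8} = 0 ; sig = (2; —)
  P = {4,5}:  v_{4} + v_{5} = 0 ; sig = (2; —)
  P = {0,4}:  v_{0} + v_{4} = v_{7} ; sig = (2; 1)
  P = {1,7}:  v_{1} + v_{7} = v_{9} ; sig = (2; 1)
  P = {2,9}:  v_{2} + v_{9} = v_{7} ; sig = (2; 1)
  P = {5,7}:  v_{5} + v_{7} = v_{0} ; sig = (2; 1)
  P = {0,2}:  v_{0} + v_{2} = v_{4} + v_{8} ; sig = (2; 1,1)
  P = {0,3}:  v_{0} + v_{3} = v_{1} + v_{4} ; sig = (2; 1,1)
  P = {0,5}:  v_{0} + v_{5} = v_{1} + v_{8} ; sig = (2; 1,1)
  P = {1,6}:  v_{1} + v_{6} = v_{0} + v_{7} ; sig = (2; 1,1)
  P = {3,6}:  v_{3} + v_{6} = v_{4} + v_{7} ; sig = (2; 1,1)
  P = {5,6}:  v_{5} + v_{6} = v_{7} + v_{8} ; sig = (2; 1,1)
  P = {5,9}:  v_{5} + v_{9} = v_{0} + v_{1} ; sig = (2; 1,1)
  P = {0,6}:  v_{0} + v_{6} = 2·v_{7} + v_{8} ; sig = (2; 1,2)
  P = {2,7}:  v_{2} + v_{7} = 2·v_{4} + v_{8} ; sig = (2; 1,2)
  P = {3,7}:  v_{3} + v_{7} = v_{1} + 2·v_{4} ; sig = (2; 1,2)
  P = {6,9}:  v_{6} + v_{9} = v_{0} + 2·v_{7} ; sig = (2; 1,2)
  P = {8,9}:  v_{8} + v_{9} = 2·v_{0} ; sig = (2; 2)
  P = {3,9}:  v_{3} + v_{9} = 2·v_{1} + 2·v_{4} ; sig = (2; 2,2)
  P = {2,6}:  v_{2} + v_{6} = 3·v_{4} + 2·v_{8} ; sig = (2; 2,3)
  P = {1,4,8}:  v_{1} + v_{4} + v_{8} = v_{0} ; sig = (3; 1)
  P = {4,7,8}:  v_{4} + v_{7} + v_{8} = v_{6} ; sig = (3; 1)

Hence PRS(X_Σ) =
    |P|=2: 21 collections, coeffs (), (), (), (1), (1), (1), (1), (1,1), (1,1), (1,1), (1,1), (1,1), (1,1), (1,1), (1,2), (1,2), (1,2), (1,2), (2), (2,2), (2,3)
    |P|=3: 2 collections, coeffs (1), (1)


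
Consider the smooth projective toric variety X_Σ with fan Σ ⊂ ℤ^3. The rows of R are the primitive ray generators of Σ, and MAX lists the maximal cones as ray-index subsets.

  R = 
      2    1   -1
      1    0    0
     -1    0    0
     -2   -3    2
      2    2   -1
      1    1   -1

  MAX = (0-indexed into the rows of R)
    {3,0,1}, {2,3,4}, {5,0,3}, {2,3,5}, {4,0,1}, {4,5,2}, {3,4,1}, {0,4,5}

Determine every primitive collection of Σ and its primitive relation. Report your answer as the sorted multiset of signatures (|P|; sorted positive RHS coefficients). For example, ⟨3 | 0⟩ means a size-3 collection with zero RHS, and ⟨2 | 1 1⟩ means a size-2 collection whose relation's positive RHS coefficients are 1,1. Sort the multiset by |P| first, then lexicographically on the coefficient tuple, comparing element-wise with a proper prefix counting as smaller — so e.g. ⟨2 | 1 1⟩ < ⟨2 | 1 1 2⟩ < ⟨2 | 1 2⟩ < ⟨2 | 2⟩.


5 collections generate NE(X_Σ); each relation:

  {1,2}:  v_{1} + v_{2} = 0  so sig = ⟨2 | 0⟩
  {0,2}:  v_{0} + v_{2} = v_{5}  so sig = ⟨2 | 1⟩
  {1,5}:  v_{1} + v_{5} = v_{0}  so sig = ⟨2 | 1⟩
  {3,4,5}:  v_{3} + v_{4} + v_{5} = v_{1}  so sig = ⟨3 | 1⟩
  {0,3,4}:  v_{0} + v_{3} + v_{4} = 2·v_{1}  so sig = ⟨3 | 2⟩

Hence PRS(X_Σ) =
    ⟨2 | 0⟩
    ⟨2 | 1⟩
    ⟨2 | 1⟩
    ⟨3 | 1⟩
    ⟨3 | 2⟩


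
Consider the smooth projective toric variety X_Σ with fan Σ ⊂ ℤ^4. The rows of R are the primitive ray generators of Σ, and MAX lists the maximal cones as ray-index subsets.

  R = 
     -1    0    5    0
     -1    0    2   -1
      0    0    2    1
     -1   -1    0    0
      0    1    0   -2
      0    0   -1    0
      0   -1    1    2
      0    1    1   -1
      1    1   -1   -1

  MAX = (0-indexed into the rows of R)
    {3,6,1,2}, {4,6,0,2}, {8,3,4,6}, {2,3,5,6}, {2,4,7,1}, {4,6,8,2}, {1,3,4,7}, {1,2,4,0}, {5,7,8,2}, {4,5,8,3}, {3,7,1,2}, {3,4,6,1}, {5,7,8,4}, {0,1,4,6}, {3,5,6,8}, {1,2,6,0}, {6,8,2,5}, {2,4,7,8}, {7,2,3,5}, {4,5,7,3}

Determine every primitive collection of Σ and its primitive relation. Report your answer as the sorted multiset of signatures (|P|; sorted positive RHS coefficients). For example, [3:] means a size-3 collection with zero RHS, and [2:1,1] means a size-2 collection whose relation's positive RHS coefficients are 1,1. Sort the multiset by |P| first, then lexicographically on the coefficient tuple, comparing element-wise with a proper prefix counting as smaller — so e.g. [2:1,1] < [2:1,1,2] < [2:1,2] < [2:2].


|primitive collections| = 13. Relations:

  P={6,7}:  v_{6} + v_{7} = v_{2}  ⟹  sig = [2:1]
  P={0,5}:  v_{0} + v_{5} = v_{1} + v_{2}  ⟹  sig = [2:1,1]
  P={1,5}:  v_{1} + v_{5} = v_{3} + v_{7}  ⟹  sig = [2:1,1]
  P={0,7}:  v_{0} + v_{7} = v_{1} + 2·v_{2} + v_{4}  ⟹  sig = [2:1,1,2]
  P={0,3}:  v_{0} + v_{3} = 2·v_{1} + v_{6}  ⟹  sig = [2:1,2]
  P={1,8}:  v_{1} + v_{8} = 2·v_{4} + v_{6}  ⟹  sig = [2:1,2]
  P={0,8}:  v_{0} + v_{8} = v_{2} + 3·v_{4} + 2·v_{6}  ⟹  sig = [2:1,2,3]
  P={4,5,6}:  v_{4} + v_{5} + v_{6} = 0  ⟹  sig = [3:]
  P={2,3,4}:  v_{2} + v_{3} + v_{4} = v_{1}  ⟹  sig = [3:1]
  P={2,4,5}:  v_{2} + v_{4} + v_{5} = v_{7}  ⟹  sig = [3:1]
  P={3,7,8}:  v_{3} + v_{7} + v_{8} = v_{4}  ⟹  sig = [3:1]
  P={2,3,8}:  v_{2} + v_{3} + v_{8} = v_{4} + v_{6}  ⟹  sig = [3:1,1]
  P={1,2,4,6}:  v_{1} + v_{2} + v_{4} + v_{6} = v_{0}  ⟹  sig = [4:1]

so the primitive-relation signature multiset is
{ [2:1],  [2:1,1] ×2,  [2:1,1,2],  [2:1,2] ×2,  [2:1,2,3],  [3:],  [3:1] ×3,  [3:1,1],  [4:1] }


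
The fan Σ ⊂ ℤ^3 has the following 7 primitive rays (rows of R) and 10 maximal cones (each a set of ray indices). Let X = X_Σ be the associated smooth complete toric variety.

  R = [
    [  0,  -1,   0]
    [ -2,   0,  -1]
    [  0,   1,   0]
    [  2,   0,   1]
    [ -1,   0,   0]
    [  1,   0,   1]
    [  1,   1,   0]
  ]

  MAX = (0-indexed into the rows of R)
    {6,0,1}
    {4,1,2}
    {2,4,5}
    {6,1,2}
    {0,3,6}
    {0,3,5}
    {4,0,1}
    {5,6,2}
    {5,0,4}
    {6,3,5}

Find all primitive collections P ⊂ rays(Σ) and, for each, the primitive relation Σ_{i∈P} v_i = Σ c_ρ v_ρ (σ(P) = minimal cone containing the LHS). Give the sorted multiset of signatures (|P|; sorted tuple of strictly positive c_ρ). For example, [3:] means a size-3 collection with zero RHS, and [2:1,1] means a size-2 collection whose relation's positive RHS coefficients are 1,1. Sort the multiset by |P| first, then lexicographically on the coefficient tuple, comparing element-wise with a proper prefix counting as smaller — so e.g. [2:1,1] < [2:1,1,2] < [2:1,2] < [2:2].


The 7 primitive collections of Σ (r=7, n=3):

  P={0,2}:  v_{0} + v_{2} = 0  so sig = [2:]
  P={1,3}:  v_{1} + v_{3} = 0  so sig = [2:]
  P={1,5}:  v_{1} + v_{5} = v_{4}  so sig = [2:1]
  P={3,4}:  v_{3} + v_{4} = v_{5}  so sig = [2:1]
  P={4,6}:  v_{4} + v_{6} = v_{2}  so sig = [2:1]
  P={2,3}:  v_{2} + v_{3} = v_{5} + v_{6}  so sig = [2:1,1]
  P={0,5,6}:  v_{0} + v_{5} + v_{6} = v_{3}  so sig = [3:1]

Hence PRS(X_Σ) =
[[2:], [2:], [2:1], [2:1], [2:1], [2:1,1], [3:1]]


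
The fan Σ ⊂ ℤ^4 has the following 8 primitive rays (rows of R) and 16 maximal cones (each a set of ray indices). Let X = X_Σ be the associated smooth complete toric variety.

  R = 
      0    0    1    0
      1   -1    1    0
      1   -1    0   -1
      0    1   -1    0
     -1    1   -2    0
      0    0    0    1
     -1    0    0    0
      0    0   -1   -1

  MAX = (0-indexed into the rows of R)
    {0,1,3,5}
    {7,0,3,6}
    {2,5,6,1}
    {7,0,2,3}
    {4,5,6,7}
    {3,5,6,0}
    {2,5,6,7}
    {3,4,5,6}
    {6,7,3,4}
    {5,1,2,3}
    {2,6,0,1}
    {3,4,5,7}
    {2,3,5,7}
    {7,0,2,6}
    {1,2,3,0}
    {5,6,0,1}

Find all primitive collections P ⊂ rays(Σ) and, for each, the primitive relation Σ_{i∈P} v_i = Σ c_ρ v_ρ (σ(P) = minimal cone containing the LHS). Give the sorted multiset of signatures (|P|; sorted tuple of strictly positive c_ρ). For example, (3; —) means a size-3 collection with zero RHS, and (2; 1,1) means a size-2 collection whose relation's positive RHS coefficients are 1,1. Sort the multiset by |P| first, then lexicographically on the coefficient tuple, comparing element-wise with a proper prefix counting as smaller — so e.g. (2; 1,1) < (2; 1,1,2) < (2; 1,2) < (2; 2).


Δ(Σ) — 8 vertices, 9 min non-faces:

  {1,7}:  v_{1} + v_{7} = v_{2} — sig = (2; 1)
  {0,4}:  v_{0} + v_{4} = v_{3} + v_{6} — sig = (2; 1,1)
  {1,4}:  v_{1} + v_{4} = v_{5} + v_{7} — sig = (2; 1,1)
  {2,4}:  v_{2} + v_{4} = v_{5} + 2·v_{7} — sig = (2; 1,2)
  {0,5,7}:  v_{0} + v_{5} + v_{7} = 0 — sig = (3; —)
  {1,3,6}:  v_{1} + v_{3} + v_{6} = 0 — sig = (3; —)
  {0,2,5}:  v_{0} + v_{2} + v_{5} = v_{1} — sig = (3; 1)
  {2,3,6}:  v_{2} + v_{3} + v_{6} = v_{7} — sig = (3; 1)
  {3,5,6,7}:  v_{3} + v_{5} + v_{6} + v_{7} = v_{4} — sig = (4; 1)

Hence PRS(X_Σ) =
    |P|=2: 4 collections, coeffs (1), (1,1), (1,1), (1,2)
    |P|=3: 4 collections, coeffs (), (), (1), (1)
    |P|=4: 1 collection, coeffs (1)


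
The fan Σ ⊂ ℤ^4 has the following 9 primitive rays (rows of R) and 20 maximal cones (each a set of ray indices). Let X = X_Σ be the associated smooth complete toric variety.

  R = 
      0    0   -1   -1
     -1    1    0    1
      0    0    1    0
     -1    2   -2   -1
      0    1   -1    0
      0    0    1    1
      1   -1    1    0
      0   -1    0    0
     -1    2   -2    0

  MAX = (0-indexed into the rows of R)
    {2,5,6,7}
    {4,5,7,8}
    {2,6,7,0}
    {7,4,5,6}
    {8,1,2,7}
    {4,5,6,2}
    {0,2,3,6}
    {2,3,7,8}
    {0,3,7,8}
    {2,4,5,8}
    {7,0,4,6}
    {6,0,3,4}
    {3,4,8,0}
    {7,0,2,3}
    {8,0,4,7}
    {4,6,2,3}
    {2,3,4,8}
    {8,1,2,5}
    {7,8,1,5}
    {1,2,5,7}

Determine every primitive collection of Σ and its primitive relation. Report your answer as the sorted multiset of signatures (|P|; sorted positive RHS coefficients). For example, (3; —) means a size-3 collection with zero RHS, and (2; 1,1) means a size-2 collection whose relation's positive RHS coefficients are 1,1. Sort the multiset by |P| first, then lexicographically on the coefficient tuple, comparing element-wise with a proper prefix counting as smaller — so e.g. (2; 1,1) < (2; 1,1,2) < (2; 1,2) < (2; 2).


Σ has 13 primitive collections:

  • {0,5}:  v_{0} + v_{5} = 0  ⇒ sig = (2; —)
  • {1,6}:  v_{1} + v_{6} = v_{5}  ⇒ sig = (2; 1)
  • {6,8}:  v_{6} + v_{8} = v_{4}  ⇒ sig = (2; 1)
  • {1,4}:  v_{1} + v_{4} = v_{5} + v_{8}  ⇒ sig = (2; 1,1)
  • {3,5}:  v_{3} + v_{5} = v_{2} + v_{8}  ⇒ sig = (2; 1,1)
  • {0,1}:  v_{0} + v_{1} = v_{2} + v_{7} + v_{8}  ⇒ sig = (2; 1,1,1)
  • {1,3}:  v_{1} + v_{3} = 2·v_{2} + v_{7} + 2·v_{8}  ⇒ sig = (2; 1,2,2)
  • {2,4,7}:  v_{2} + v_{4} + v_{7} = 0  ⇒ sig = (3; —)
  • {0,2,8}:  v_{0} + v_{2} + v_{8} = v_{3}  ⇒ sig = (3; 1)
  • {3,6,7}:  v_{3} + v_{6} + v_{7} = v_{0}  ⇒ sig = (3; 1)
  • {0,2,4}:  v_{0} + v_{2} + v_{4} = v_{3} + v_{6}  ⇒ sig = (3; 1,1)
  • {3,4,7}:  v_{3} + v_{4} + v_{7} = v_{0} + v_{8}  ⇒ sig = (3; 1,1)
  • {2,5,7,8}:  v_{2} + v_{5} + v_{7} + v_{8} = v_{1}  ⇒ sig = (4; 1)

Hence PRS(X_Σ) =
    |P|=2: 7 collections, coeffs (), (1), (1), (1,1), (1,1), (1,1,1), (1,2,2)
    |P|=3: 5 collections, coeffs (), (1), (1), (1,1), (1,1)
    |P|=4: 1 collection, coeffs (1)


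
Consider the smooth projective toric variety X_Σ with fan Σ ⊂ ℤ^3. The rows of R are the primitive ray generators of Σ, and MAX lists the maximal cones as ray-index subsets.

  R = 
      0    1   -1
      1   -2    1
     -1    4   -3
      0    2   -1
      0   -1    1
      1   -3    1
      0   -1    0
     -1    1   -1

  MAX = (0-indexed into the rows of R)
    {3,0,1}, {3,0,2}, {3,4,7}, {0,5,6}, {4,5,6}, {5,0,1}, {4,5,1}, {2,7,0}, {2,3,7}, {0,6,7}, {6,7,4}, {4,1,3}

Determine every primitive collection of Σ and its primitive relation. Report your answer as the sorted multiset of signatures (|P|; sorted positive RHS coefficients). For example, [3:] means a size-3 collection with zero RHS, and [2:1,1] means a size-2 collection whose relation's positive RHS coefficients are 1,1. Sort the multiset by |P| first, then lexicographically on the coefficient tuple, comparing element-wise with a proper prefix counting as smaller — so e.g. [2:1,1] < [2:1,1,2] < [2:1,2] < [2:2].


The 11 primitive collections of Σ (r=8, n=3):

  • {0,4}:  v_{0} + v_{4} = 0  so sig = [2:]
  • {1,6}:  v_{1} + v_{6} = v_{5}  so sig = [2:1]
  • {1,7}:  v_{1} + v_{7} = v_{6}  so sig = [2:1]
  • {3,6}:  v_{3} + v_{6} = v_{0}  so sig = [2:1]
  • {2,4}:  v_{2} + v_{4} = v_{3} + v_{7}  so sig = [2:1,1]
  • {3,5}:  v_{3} + v_{5} = v_{0} + v_{1}  so sig = [2:1,1]
  • {2,5}:  v_{2} + v_{5} = 2·v_{0} + v_{6}  so sig = [2:1,2]
  • {2,6}:  v_{2} + v_{6} = 2·v_{0} + v_{7}  so sig = [2:1,2]
  • {1,2}:  v_{1} + v_{2} = 2·v_{0}  so sig = [2:2]
  • {5,7}:  v_{5} + v_{7} = 2·v_{6}  so sig = [2:2]
  • {0,3,7}:  v_{0} + v_{3} + v_{7} = v_{2}  so sig = [3:1]

Signatures (|P|; sorted positive RHS coefficients), sorted:
[[2:], [2:1], [2:1], [2:1], [2:1,1], [2:1,1], [2:1,2], [2:1,2], [2:2], [2:2], [3:1]]


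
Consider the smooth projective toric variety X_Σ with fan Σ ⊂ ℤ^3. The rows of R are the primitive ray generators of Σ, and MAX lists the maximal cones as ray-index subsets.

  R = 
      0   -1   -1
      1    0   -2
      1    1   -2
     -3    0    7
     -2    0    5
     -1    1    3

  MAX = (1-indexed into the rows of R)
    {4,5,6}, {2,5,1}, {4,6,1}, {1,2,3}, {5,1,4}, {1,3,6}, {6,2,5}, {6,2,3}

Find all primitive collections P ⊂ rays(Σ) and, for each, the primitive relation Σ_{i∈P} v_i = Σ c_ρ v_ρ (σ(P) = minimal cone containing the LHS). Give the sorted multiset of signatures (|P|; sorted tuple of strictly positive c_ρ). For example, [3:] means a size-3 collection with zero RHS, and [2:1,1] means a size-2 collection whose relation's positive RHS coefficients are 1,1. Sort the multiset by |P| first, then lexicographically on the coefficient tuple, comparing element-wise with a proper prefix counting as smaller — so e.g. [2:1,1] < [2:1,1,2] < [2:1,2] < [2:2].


Primitive collections (5):

  P={2,4}:  v_{2} + v_{4} = v_{5} — sig = [2:1]
  P={3,5}:  v_{3} + v_{5} = v_{6} — sig = [2:1]
  P={3,4}:  v_{3} + v_{4} = v_{1} + 2·v_{6} — sig = [2:1,2]
  P={1,2,6}:  v_{1} + v_{2} + v_{6} = 0 — sig = [3:]
  P={1,5,6}:  v_{1} + v_{5} + v_{6} = v_{4} — sig = [3:1]

Hence PRS(X_Σ) =
[[2:1], [2:1], [2:1,2], [3:], [3:1]]


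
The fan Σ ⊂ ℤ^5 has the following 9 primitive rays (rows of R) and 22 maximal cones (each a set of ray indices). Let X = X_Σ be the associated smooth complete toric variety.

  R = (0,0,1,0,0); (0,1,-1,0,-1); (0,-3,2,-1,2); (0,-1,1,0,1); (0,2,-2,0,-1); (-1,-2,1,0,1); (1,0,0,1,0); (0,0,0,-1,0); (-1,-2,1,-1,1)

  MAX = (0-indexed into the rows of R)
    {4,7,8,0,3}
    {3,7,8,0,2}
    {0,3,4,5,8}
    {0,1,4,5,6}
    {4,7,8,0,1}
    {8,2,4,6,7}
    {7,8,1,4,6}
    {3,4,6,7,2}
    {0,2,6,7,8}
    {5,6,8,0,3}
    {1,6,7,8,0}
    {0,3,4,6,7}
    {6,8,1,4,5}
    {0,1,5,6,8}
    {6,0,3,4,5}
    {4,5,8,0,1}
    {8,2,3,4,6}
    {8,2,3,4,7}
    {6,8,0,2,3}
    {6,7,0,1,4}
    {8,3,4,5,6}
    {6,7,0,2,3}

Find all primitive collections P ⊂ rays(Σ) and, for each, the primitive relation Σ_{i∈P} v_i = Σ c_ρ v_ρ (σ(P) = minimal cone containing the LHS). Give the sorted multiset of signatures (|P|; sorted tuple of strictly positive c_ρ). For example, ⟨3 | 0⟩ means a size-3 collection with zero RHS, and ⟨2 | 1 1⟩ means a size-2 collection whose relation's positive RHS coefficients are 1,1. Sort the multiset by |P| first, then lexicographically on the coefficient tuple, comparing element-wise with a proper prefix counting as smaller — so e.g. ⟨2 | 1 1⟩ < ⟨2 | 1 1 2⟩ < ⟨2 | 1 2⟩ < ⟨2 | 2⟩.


Minimal non-faces — 7 found among 9 rays, 22 max cones:

  P={1,3}:  v_{1} + v_{3} = 0 — sig = ⟨2 | 0⟩
  P={5,7}:  v_{5} + v_{7} = v_{8} — sig = ⟨2 | 1⟩
  P={1,2}:  v_{1} + v_{2} = v_{6} + v_{7} + v_{8} — sig = ⟨2 | 1 1 1⟩
  P={2,5}:  v_{2} + v_{5} = v_{3} + v_{6} + 2·v_{8} — sig = ⟨2 | 1 1 2⟩
  P={0,2,4}:  v_{0} + v_{2} + v_{4} = v_{3} + v_{7} — sig = ⟨3 | 1 1⟩
  P={0,4,6,8}:  v_{0} + v_{4} + v_{6} + v_{8} = 0 — sig = ⟨4 | 0⟩
  P={3,6,7,8}:  v_{3} + v_{6} + v_{7} + v_{8} = v_{2} — sig = ⟨4 | 1⟩

so the primitive-relation signature multiset is
[⟨2 | 0⟩, ⟨2 | 1⟩, ⟨2 | 1 1 1⟩, ⟨2 | 1 1 2⟩, ⟨3 | 1 1⟩, ⟨4 | 0⟩, ⟨4 | 1⟩]


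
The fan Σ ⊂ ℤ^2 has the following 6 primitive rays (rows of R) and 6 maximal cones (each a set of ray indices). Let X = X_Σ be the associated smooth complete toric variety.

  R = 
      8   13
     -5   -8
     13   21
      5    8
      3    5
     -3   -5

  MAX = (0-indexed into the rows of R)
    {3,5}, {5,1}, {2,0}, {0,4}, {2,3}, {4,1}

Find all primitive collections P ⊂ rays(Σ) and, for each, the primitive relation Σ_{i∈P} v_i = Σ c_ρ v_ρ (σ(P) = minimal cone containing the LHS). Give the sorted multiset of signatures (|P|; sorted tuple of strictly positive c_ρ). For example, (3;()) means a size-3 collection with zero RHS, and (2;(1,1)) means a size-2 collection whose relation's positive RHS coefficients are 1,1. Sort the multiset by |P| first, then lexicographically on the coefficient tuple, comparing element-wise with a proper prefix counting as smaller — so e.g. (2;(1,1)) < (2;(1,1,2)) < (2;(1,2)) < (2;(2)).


|primitive collections| = 9. Relations:

  P = {1,3}:  v_{1} + v_{3} = 0  →  sig = (2;())
  P = {4,5}:  v_{4} + v_{5} = 0  →  sig = (2;())
  P = {0,1}:  v_{0} + v_{1} = v_{4}  →  sig = (2;(1))
  P = {0,3}:  v_{0} + v_{3} = v_{2}  →  sig = (2;(1))
  P = {0,5}:  v_{0} + v_{5} = v_{3}  →  sig = (2;(1))
  P = {1,2}:  v_{1} + v_{2} = v_{0}  →  sig = (2;(1))
  P = {3,4}:  v_{3} + v_{4} = v_{0}  →  sig = (2;(1))
  P = {2,4}:  v_{2} + v_{4} = 2·v_{0}  →  sig = (2;(2))
  P = {2,5}:  v_{2} + v_{5} = 2·v_{3}  →  sig = (2;(2))

Hence PRS(X_Σ) =
    |P|=2: 9 collections, coeffs (), (), (1), (1), (1), (1), (1), (2), (2)


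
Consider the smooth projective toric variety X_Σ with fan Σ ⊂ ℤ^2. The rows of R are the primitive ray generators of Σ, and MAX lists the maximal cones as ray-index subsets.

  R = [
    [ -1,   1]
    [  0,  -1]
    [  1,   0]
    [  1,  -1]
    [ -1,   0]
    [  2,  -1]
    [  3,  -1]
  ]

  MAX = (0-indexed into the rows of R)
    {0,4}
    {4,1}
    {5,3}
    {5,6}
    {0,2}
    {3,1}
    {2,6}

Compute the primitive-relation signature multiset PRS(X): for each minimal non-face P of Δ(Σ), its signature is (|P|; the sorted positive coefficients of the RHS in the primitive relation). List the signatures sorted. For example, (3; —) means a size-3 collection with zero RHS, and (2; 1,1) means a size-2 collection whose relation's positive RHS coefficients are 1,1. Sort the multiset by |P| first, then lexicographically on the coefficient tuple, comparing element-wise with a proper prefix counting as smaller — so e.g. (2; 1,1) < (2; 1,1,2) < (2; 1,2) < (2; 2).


The 14 primitive collections of Σ (r=7, n=2):

  P = {0,3}:  v_{0} + v_{3} = 0  ⇒ sig = (2; —)
  P = {2,4}:  v_{2} + v_{4} = 0  ⇒ sig = (2; —)
  P = {0,1}:  v_{0} + v_{1} = v_{4}  ⇒ sig = (2; 1)
  P = {0,5}:  v_{0} + v_{5} = v_{2}  ⇒ sig = (2; 1)
  P = {1,2}:  v_{1} + v_{2} = v_{3}  ⇒ sig = (2; 1)
  P = {2,3}:  v_{2} + v_{3} = v_{5}  ⇒ sig = (2; 1)
  P = {2,5}:  v_{2} + v_{5} = v_{6}  ⇒ sig = (2; 1)
  P = {3,4}:  v_{3} + v_{4} = v_{1}  ⇒ sig = (2; 1)
  P = {4,5}:  v_{4} + v_{5} = v_{3}  ⇒ sig = (2; 1)
  P = {4,6}:  v_{4} + v_{6} = v_{5}  ⇒ sig = (2; 1)
  P = {1,6}:  v_{1} + v_{6} = v_{3} + v_{5}  ⇒ sig = (2; 1,1)
  P = {0,6}:  v_{0} + v_{6} = 2·v_{2}  ⇒ sig = (2; 2)
  P = {1,5}:  v_{1} + v_{5} = 2·v_{3}  ⇒ sig = (2; 2)
  P = {3,6}:  v_{3} + v_{6} = 2·v_{5}  ⇒ sig = (2; 2)

Sorted signature multiset PRS(X):
[(2; —), (2; —), (2; 1), (2; 1), (2; 1), (2; 1), (2; 1), (2; 1), (2; 1), (2; 1), (2; 1,1), (2; 2), (2; 2), (2; 2)]


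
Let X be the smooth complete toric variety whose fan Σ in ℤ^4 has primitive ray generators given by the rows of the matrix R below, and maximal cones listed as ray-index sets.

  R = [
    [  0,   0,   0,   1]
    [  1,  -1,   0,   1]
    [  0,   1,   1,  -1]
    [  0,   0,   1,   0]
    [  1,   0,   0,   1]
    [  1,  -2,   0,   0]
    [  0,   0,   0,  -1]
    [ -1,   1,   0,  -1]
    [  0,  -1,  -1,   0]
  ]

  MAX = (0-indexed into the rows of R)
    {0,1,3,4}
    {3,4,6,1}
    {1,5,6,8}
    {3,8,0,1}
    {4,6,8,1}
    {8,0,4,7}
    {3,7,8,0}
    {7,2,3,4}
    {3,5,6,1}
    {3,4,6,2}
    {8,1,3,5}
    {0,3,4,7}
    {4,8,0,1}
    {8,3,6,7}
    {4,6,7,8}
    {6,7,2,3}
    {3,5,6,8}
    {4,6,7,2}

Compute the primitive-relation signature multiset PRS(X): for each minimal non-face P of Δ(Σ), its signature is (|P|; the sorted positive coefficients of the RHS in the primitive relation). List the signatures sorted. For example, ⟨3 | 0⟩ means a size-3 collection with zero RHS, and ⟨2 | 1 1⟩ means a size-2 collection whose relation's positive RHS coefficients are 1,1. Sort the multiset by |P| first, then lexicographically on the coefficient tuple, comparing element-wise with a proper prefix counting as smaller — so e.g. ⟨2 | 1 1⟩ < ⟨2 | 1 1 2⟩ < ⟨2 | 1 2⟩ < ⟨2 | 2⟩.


12 collections generate NE(X_Σ); each relation:

  P={0,6}:  v_{0} + v_{6} = 0 ; sig = ⟨2 | 0⟩
  P={1,7}:  v_{1} + v_{7} = 0 ; sig = ⟨2 | 0⟩
  P={2,8}:  v_{2} + v_{8} = v_{6} ; sig = ⟨2 | 1⟩
  P={0,2}:  v_{0} + v_{2} = v_{3} + v_{4} + v_{7} ; sig = ⟨2 | 1 1 1⟩
  P={0,5}:  v_{0} + v_{5} = v_{1} + v_{3} + v_{8} ; sig = ⟨2 | 1 1 1⟩
  P={1,2}:  v_{1} + v_{2} = v_{3} + v_{4} + v_{6} ; sig = ⟨2 | 1 1 1⟩
  P={5,7}:  v_{5} + v_{7} = v_{3} + v_{6} + v_{8} ; sig = ⟨2 | 1 1 1⟩
  P={2,5}:  v_{2} + v_{5} = v_{1} + v_{3} + 2·v_{6} ; sig = ⟨2 | 1 1 2⟩
  P={4,5}:  v_{4} + v_{5} = 2·v_{1} + v_{6} ; sig = ⟨2 | 1 2⟩
  P={3,4,8}:  v_{3} + v_{4} + v_{8} = v_{1} ; sig = ⟨3 | 1⟩
  P={1,3,6,8}:  v_{1} + v_{3} + v_{6} + v_{8} = v_{5} ; sig = ⟨4 | 1⟩
  P={3,4,6,7}:  v_{3} + v_{4} + v_{6} + v_{7} = v_{2} ; sig = ⟨4 | 1⟩

Signatures (|P|; sorted positive RHS coefficients), sorted:
{ ⟨2 | 0⟩ ×2,  ⟨2 | 1⟩,  ⟨2 | 1 1 1⟩ ×4,  ⟨2 | 1 1 2⟩,  ⟨2 | 1 2⟩,  ⟨3 | 1⟩,  ⟨4 | 1⟩ ×2 }
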